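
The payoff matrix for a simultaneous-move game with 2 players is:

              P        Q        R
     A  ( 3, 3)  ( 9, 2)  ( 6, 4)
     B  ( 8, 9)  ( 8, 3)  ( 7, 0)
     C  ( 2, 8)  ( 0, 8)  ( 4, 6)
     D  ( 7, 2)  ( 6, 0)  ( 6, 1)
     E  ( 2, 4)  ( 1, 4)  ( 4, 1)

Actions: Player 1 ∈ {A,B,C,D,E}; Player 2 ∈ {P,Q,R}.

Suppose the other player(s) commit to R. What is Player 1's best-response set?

BR_1 = {B}

u_1(A vs R) = 6
u_1(B vs R) = 7
u_1(C vs R) = 4
u_1(D vs R) = 6
u_1(E vs R) = 4
max payoff 7 at {B}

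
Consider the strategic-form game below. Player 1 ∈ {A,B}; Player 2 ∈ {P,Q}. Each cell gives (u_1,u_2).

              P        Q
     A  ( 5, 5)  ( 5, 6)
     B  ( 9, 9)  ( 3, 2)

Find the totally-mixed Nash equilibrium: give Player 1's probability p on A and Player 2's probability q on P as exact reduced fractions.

P1 indiff ⇒ q·5+(1-q)·5 = q·9+(1-q)·3 ⇒ q(-4) = (1-q)(-2) ⇒ q = 1/3
P2 indiff ⇒ p·5+(1-p)·9 = p·6+(1-p)·2 ⇒ p(-1) = (1-p)(-7) ⇒ p = 7/8

(p,q) = (7/8, 1/3)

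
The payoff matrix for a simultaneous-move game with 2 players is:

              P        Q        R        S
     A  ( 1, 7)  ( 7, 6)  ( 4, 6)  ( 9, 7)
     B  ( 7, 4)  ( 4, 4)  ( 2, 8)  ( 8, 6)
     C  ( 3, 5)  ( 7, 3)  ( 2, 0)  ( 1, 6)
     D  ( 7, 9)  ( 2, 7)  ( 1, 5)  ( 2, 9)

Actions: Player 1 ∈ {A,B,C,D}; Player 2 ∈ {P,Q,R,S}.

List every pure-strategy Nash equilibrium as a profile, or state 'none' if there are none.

(A,P): not NE [P1→D gives 7>1]
(A,Q): not NE [P2→S gives 7>6]
(A,R): not NE [P2→S gives 7>6]
(A,S): NE
(B,P): not NE [P2→R gives 8>4]
(B,Q): not NE [P1→C gives 7>4; P2→R gives 8>4]
(B,R): not NE [P1→A gives 4>2]
(B,S): not NE [P1→A gives 9>8; P2→R gives 8>6]
(C,P): not NE [P1→D gives 7>3; P2→S gives 6>5]
(C,Q): not NE [P2→S gives 6>3]
(C,R): not NE [P1→A gives 4>2; P2→S gives 6>0]
(C,S): not NE [P1→A gives 9>1]
(D,P): NE
(D,Q): not NE [P1→C gives 7>2; P2→S gives 9>7]
(D,R): not NE [P1→A gives 4>1; P2→S gives 9>5]
(D,S): not NE [P1→A gives 9>2]

NE set: (A,S), (D,P)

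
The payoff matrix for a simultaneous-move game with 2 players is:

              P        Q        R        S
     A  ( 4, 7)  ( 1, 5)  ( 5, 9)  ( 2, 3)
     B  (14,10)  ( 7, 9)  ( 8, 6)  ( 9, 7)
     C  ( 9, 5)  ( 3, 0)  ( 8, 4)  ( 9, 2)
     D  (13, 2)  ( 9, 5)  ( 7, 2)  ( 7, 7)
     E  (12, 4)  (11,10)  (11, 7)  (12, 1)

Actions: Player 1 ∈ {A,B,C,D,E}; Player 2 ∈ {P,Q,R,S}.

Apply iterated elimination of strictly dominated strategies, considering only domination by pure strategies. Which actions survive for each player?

P1 drop A (B beats it: P:14>4 Q:7>1 R:8>5 S:9>2)
P1 drop C (E beats it: P:12>9 Q:11>3 R:11>8 S:12>9)
P2 drop R (Q beats it: B:9>6 D:5>2 E:10>7)
P1→{B,D,E} P2→{P,Q,S}

Remaining: P1:{B,D,E} P2:{P,Q,S}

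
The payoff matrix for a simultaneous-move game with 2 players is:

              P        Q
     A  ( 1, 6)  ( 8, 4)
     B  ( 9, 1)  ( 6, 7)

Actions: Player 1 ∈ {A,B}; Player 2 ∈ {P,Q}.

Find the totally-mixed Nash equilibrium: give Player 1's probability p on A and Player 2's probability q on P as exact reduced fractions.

P1 mixes 3/4 on A; P2 mixes 1/5 on P

P1 indiff ⇒ q·1+(1-q)·8 = q·9+(1-q)·6 ⇒ q(-8) = (1-q)(-2) ⇒ q = 1/5
P2 indiff ⇒ p·6+(1-p)·1 = p·4+(1-p)·7 ⇒ p(2) = (1-p)(6) ⇒ p = 3/4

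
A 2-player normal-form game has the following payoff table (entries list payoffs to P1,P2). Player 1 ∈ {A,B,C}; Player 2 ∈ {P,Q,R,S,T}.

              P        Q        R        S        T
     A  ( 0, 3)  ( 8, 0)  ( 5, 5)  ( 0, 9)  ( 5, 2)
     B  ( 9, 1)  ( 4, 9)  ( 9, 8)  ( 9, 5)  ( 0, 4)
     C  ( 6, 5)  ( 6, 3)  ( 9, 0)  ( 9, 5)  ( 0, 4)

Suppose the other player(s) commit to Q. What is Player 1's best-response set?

BR_1 = {A}

u_1(A vs Q) = 8
u_1(B vs Q) = 4
u_1(C vs Q) = 6
max payoff 8 at {A}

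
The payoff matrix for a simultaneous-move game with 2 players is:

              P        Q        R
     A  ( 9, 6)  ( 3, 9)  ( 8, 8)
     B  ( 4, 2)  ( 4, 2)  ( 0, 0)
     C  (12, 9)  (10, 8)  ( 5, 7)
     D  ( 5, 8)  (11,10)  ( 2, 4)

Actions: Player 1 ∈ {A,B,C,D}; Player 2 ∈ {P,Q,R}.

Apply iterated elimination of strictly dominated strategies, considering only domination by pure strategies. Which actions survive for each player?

P1 drop B (C beats it: P:12>4 Q:10>4 R:5>0)
P2 drop R (Q beats it: A:9>8 C:8>7 D:10>4)
P1 drop A (C beats it: P:12>9 Q:10>3)
P1→{C,D} P2→{P,Q}

Remaining: P1:{C,D} P2:{P,Q}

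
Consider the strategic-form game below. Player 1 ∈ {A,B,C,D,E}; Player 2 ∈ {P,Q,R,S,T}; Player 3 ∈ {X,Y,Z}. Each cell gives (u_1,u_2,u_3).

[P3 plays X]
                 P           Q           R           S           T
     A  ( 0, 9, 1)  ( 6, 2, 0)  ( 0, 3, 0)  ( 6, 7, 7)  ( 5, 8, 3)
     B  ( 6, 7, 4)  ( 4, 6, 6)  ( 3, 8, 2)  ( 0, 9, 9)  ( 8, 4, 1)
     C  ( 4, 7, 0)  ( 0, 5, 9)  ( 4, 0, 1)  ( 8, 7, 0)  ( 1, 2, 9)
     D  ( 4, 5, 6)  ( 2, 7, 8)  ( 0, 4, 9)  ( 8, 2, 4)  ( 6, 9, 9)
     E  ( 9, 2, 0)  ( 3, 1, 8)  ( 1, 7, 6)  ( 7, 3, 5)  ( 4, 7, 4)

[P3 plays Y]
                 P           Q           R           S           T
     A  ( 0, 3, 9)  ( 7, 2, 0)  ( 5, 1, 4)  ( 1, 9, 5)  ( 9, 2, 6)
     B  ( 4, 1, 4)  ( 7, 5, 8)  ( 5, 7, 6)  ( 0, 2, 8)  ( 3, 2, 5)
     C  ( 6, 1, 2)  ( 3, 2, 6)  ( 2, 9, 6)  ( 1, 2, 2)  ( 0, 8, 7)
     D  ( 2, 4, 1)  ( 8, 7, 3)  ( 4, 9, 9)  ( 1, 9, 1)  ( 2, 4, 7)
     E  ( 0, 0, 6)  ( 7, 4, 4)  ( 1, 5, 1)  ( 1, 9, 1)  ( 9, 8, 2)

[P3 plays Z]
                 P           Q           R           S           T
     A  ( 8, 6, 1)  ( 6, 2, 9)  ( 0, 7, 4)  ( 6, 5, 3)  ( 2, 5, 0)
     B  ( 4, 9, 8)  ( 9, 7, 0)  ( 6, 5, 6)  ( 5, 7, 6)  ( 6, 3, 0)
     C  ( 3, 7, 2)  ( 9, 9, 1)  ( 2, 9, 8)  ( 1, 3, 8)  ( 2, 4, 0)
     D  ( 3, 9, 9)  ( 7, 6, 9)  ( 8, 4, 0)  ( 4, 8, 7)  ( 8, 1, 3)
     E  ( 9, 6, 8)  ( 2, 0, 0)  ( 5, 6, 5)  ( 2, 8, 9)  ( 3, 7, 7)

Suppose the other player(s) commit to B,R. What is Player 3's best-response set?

P3 best: {Y,Z}

u_3(X vs B,R) = 2
u_3(Y vs B,R) = 6
u_3(Z vs B,R) = 6
max payoff 6 at {Y,Z}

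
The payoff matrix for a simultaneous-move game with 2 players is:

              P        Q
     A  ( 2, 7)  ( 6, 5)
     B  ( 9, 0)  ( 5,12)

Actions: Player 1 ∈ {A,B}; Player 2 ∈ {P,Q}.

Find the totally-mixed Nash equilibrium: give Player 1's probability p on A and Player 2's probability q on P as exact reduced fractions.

p=6/7, q=1/8

P1 indiff ⇒ q·2+(1-q)·6 = q·9+(1-q)·5 ⇒ q(-7) = (1-q)(-1) ⇒ q = 1/8
P2 indiff ⇒ p·7+(1-p)·0 = p·5+(1-p)·12 ⇒ p(2) = (1-p)(12) ⇒ p = 6/7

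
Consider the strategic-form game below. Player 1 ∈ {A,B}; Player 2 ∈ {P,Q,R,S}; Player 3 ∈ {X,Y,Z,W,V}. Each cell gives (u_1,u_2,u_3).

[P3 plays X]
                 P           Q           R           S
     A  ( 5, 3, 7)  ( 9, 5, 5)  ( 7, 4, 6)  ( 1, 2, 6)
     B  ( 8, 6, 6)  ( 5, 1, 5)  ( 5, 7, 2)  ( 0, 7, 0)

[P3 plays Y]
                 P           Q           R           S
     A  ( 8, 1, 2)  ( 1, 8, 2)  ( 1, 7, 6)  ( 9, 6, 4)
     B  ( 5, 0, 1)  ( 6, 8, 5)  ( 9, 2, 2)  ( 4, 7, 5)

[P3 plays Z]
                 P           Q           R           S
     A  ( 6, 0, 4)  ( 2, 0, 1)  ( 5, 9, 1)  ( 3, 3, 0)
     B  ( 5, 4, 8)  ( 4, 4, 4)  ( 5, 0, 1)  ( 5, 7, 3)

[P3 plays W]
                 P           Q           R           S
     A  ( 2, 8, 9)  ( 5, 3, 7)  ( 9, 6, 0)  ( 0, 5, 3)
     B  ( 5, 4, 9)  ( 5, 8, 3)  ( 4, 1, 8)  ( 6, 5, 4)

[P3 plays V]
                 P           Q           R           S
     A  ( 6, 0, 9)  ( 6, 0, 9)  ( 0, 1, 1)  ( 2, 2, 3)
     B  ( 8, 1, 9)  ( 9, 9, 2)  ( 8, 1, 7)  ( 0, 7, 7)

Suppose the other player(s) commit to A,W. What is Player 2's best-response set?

u_2(P vs A,W) = 8
u_2(Q vs A,W) = 3
u_2(R vs A,W) = 6
u_2(S vs A,W) = 5
max payoff 8 at {P}

P2 best: {P}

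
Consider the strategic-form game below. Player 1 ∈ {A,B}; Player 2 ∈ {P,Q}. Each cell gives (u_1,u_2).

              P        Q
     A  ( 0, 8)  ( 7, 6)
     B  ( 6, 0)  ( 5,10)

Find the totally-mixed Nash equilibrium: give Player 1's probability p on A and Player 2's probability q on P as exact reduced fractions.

P1 indiff ⇒ q·0+(1-q)·7 = q·6+(1-q)·5 ⇒ q(-6) = (1-q)(-2) ⇒ q = 1/4
P2 indiff ⇒ p·8+(1-p)·0 = p·6+(1-p)·10 ⇒ p(2) = (1-p)(10) ⇒ p = 5/6

p=5/6, q=1/4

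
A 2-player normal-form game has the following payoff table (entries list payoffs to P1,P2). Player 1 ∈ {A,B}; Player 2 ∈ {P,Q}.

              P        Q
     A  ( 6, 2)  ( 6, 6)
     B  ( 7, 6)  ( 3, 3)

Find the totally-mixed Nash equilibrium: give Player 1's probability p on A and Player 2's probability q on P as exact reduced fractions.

P1 indiff ⇒ q·6+(1-q)·6 = q·7+(1-q)·3 ⇒ q(-1) = (1-q)(-3) ⇒ q = 3/4
P2 indiff ⇒ p·2+(1-p)·6 = p·6+(1-p)·3 ⇒ p(-4) = (1-p)(-3) ⇒ p = 3/7

P1 mixes 3/7 on A; P2 mixes 3/4 on P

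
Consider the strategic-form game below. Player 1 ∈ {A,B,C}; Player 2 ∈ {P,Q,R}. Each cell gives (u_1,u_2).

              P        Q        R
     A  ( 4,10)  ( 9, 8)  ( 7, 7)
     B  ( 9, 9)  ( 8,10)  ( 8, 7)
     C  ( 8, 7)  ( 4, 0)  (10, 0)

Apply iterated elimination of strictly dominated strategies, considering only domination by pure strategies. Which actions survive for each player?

Remaining: P1:{A,B} P2:{P,Q}

P2 drop R (P beats it: A:10>7 B:9>7 C:7>0)
P1 drop C (B beats it: P:9>8 Q:8>4)
P1→{A,B} P2→{P,Q}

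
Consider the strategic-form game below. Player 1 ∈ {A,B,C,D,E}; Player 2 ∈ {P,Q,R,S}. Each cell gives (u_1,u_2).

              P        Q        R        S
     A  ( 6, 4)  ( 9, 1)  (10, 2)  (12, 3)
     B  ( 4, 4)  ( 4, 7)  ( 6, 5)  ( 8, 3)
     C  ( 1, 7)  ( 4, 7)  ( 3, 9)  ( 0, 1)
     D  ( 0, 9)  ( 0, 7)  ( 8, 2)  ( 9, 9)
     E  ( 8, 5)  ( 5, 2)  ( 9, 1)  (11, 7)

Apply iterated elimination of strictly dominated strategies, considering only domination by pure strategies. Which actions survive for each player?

Remaining: P1:{A,E} P2:{P,S}

P1 drop B (A beats it: P:6>4 Q:9>4 R:10>6 S:12>8)
P1 drop C (A beats it: P:6>1 Q:9>4 R:10>3 S:12>0)
P1 drop D (A beats it: P:6>0 Q:9>0 R:10>8 S:12>9)
P2 drop Q (P beats it: A:4>1 E:5>2)
P2 drop R (P beats it: A:4>2 E:5>1)
P1→{A,E} P2→{P,S}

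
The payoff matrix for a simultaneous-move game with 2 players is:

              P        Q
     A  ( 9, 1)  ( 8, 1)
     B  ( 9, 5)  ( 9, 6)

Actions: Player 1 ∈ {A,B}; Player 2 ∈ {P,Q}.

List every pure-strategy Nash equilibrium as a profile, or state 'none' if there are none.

(A,P): NE
(A,Q): not NE [P1→B gives 9>8]
(B,P): not NE [P2→Q gives 6>5]
(B,Q): NE

NE set: (A,P), (B,Q)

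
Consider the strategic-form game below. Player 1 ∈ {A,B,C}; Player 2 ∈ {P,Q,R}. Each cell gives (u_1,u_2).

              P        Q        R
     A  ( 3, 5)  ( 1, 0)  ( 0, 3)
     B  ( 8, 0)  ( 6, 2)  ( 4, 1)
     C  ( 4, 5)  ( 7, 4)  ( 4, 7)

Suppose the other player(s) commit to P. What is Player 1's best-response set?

P1 best: {B}

u_1(A vs P) = 3
u_1(B vs P) = 8
u_1(C vs P) = 4
max payoff 8 at {B}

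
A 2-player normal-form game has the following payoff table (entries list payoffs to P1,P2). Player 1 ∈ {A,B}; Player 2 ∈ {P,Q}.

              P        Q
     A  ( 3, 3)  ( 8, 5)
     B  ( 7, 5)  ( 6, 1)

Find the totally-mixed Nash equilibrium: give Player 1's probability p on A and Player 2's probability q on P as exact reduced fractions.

(p,q) = (2/3, 1/3)

P1 indiff ⇒ q·3+(1-q)·8 = q·7+(1-q)·6 ⇒ q(-4) = (1-q)(-2) ⇒ q = 1/3
P2 indiff ⇒ p·3+(1-p)·5 = p·5+(1-p)·1 ⇒ p(-2) = (1-p)(-4) ⇒ p = 2/3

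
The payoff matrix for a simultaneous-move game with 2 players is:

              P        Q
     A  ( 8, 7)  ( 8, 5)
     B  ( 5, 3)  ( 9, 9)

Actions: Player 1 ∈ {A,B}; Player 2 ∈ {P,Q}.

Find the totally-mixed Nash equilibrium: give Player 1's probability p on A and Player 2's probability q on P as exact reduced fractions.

(p,q) = (3/4, 1/4)

P1 indiff ⇒ q·8+(1-q)·8 = q·5+(1-q)·9 ⇒ q(3) = (1-q)(1) ⇒ q = 1/4
P2 indiff ⇒ p·7+(1-p)·3 = p·5+(1-p)·9 ⇒ p(2) = (1-p)(6) ⇒ p = 3/4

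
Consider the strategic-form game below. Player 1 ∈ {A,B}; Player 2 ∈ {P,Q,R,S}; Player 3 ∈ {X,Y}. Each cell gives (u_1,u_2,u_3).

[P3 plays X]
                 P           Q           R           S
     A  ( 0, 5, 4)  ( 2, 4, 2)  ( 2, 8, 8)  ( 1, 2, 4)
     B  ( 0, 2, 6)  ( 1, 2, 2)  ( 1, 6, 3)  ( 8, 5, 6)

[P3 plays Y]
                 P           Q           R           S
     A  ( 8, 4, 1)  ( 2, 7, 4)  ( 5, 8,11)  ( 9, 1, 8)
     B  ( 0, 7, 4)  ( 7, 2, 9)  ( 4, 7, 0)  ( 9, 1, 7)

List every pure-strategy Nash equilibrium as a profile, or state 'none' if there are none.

NE set: (A,R,Y)

(A,P,X): not NE [P2→R gives 8>5]
(A,P,Y): not NE [P2→R gives 8>4; P3→X gives 4>1]
(A,Q,X): not NE [P2→R gives 8>4; P3→Y gives 4>2]
(A,Q,Y): not NE [P1→B gives 7>2; P2→R gives 8>7]
(A,R,X): not NE [P3→Y gives 11>8]
(A,R,Y): NE
(A,S,X): not NE [P1→B gives 8>1; P2→R gives 8>2; P3→Y gives 8>4]
(A,S,Y): not NE [P2→R gives 8>1]
(B,P,X): not NE [P2→R gives 6>2]
(B,P,Y): not NE [P1→A gives 8>0; P3→X gives 6>4]
(B,Q,X): not NE [P1→A gives 2>1; P2→R gives 6>2; P3→Y gives 9>2]
(B,Q,Y): not NE [P2→R gives 7>2]
(B,R,X): not NE [P1→A gives 2>1]
(B,R,Y): not NE [P1→A gives 5>4; P3→X gives 3>0]
(B,S,X): not NE [P2→R gives 6>5; P3→Y gives 7>6]
(B,S,Y): not NE [P2→R gives 7>1]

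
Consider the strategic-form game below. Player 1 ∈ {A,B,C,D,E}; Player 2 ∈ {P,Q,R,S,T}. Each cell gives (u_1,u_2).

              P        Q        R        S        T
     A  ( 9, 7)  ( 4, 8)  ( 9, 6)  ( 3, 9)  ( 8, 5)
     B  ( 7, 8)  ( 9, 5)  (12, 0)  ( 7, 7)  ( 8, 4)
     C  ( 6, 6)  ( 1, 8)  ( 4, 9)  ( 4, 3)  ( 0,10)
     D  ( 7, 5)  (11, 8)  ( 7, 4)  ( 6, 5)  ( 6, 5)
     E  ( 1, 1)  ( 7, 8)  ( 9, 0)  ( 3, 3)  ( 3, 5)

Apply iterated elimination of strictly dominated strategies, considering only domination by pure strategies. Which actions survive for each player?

Remaining: P1:{A,B,D} P2:{P,Q,S}

P1 drop C (B beats it: P:7>6 Q:9>1 R:12>4 S:7>4 T:8>0)
P1 drop E (B beats it: P:7>1 Q:9>7 R:12>9 S:7>3 T:8>3)
P2 drop R (P beats it: A:7>6 B:8>0 D:5>4)
P2 drop T (Q beats it: A:8>5 B:5>4 D:8>5)
P1→{A,B,D} P2→{P,Q,S}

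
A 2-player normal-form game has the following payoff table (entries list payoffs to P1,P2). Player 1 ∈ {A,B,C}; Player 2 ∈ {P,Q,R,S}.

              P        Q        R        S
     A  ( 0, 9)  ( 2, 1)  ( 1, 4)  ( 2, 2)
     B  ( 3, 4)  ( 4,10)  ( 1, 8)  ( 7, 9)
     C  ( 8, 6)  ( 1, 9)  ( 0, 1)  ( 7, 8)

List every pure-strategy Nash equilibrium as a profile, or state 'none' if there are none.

NE set: (B,Q)

(A,P): not NE [P1→C gives 8>0]
(A,Q): not NE [P1→B gives 4>2; P2→P gives 9>1]
(A,R): not NE [P2→P gives 9>4]
(A,S): not NE [P1→C gives 7>2; P2→P gives 9>2]
(B,P): not NE [P1→C gives 8>3; P2→Q gives 10>4]
(B,Q): NE
(B,R): not NE [P2→Q gives 10>8]
(B,S): not NE [P2→Q gives 10>9]
(C,P): not NE [P2→Q gives 9>6]
(C,Q): not NE [P1→B gives 4>1]
(C,R): not NE [P1→B gives 1>0; P2→Q gives 9>1]
(C,S): not NE [P2→Q gives 9>8]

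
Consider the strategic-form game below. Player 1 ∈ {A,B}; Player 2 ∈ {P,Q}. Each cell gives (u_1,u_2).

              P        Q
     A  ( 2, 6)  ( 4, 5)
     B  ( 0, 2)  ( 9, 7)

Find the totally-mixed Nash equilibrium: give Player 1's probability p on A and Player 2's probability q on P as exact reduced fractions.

P1 indiff ⇒ q·2+(1-q)·4 = q·0+(1-q)·9 ⇒ q(2) = (1-q)(5) ⇒ q = 5/7
P2 indiff ⇒ p·6+(1-p)·2 = p·5+(1-p)·7 ⇒ p(1) = (1-p)(5) ⇒ p = 5/6

p=5/6, q=5/7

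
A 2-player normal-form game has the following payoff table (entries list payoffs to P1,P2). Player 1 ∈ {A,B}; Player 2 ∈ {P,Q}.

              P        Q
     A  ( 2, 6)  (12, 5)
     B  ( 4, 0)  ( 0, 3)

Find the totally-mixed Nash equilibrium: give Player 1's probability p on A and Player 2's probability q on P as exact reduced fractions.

P1 indiff ⇒ q·2+(1-q)·12 = q·4+(1-q)·0 ⇒ q(-2) = (1-q)(-12) ⇒ q = 6/7
P2 indiff ⇒ p·6+(1-p)·0 = p·5+(1-p)·3 ⇒ p(1) = (1-p)(3) ⇒ p = 3/4

P1 mixes 3/4 on A; P2 mixes 6/7 on P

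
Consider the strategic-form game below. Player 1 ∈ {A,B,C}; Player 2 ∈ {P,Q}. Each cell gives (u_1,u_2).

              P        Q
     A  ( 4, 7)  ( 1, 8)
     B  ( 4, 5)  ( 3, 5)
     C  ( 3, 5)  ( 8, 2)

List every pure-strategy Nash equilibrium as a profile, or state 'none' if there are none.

NE set: (B,P)

(A,P): not NE [P2→Q gives 8>7]
(A,Q): not NE [P1→C gives 8>1]
(B,P): NE
(B,Q): not NE [P1→C gives 8>3]
(C,P): not NE [P1→B gives 4>3]
(C,Q): not NE [P2→P gives 5>2]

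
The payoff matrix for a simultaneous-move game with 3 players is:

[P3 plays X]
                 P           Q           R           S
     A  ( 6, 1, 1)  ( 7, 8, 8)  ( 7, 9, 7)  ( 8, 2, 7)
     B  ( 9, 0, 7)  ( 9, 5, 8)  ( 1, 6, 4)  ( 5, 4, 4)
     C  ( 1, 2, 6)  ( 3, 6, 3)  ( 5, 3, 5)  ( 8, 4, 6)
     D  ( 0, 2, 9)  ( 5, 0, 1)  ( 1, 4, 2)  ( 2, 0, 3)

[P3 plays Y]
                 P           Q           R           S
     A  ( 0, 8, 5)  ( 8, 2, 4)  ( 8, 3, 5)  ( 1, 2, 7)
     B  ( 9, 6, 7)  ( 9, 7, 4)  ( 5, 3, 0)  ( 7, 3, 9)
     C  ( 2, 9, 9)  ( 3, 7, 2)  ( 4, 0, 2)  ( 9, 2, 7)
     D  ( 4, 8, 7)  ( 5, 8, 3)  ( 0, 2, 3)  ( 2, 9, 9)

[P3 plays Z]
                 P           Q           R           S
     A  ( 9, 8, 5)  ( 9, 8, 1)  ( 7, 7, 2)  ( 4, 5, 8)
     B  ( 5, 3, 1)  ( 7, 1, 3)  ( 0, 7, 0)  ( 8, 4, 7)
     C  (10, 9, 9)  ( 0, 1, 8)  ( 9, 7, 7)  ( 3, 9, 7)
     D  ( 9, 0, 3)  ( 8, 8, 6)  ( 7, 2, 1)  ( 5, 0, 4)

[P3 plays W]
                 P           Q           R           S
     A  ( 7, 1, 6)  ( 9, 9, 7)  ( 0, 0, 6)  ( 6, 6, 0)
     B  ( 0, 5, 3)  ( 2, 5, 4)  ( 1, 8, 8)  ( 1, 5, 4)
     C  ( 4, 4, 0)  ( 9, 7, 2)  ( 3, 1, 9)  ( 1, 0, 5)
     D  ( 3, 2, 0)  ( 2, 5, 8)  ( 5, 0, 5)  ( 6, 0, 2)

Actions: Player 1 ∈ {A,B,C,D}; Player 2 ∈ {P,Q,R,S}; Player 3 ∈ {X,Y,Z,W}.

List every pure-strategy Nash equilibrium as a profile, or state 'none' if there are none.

(A,P,X): not NE [P1→B gives 9>6; P2→R gives 9>1; P3→W gives 6>1]
(A,P,Y): not NE [P1→B gives 9>0; P3→W gives 6>5]
(A,P,Z): not NE [P1→C gives 10>9; P3→W gives 6>5]
(A,P,W): not NE [P2→Q gives 9>1]
(A,Q,X): not NE [P1→B gives 9>7; P2→R gives 9>8]
(A,Q,Y): not NE [P1→B gives 9>8; P2→P gives 8>2; P3→X gives 8>4]
(A,Q,Z): not NE [P3→X gives 8>1]
(A,Q,W): not NE [P3→X gives 8>7]
(A,R,X): NE
(A,R,Y): not NE [P2→P gives 8>3; P3→X gives 7>5]
(A,R,Z): not NE [P1→C gives 9>7; P2→Q gives 8>7; P3→X gives 7>2]
(A,R,W): not NE [P1→D gives 5>0; P2→Q gives 9>0; P3→X gives 7>6]
(A,S,X): not NE [P2→R gives 9>2; P3→Z gives 8>7]
(A,S,Y): not NE [P1→C gives 9>1; P2→P gives 8>2; P3→Z gives 8>7]
(A,S,Z): not NE [P1→B gives 8>4; P2→Q gives 8>5]
(A,S,W): not NE [P2→Q gives 9>6; P3→Z gives 8>0]
(B,P,X): not NE [P2→R gives 6>0]
(B,P,Y): not NE [P2→Q gives 7>6]
(B,P,Z): not NE [P1→C gives 10>5; P2→R gives 7>3; P3→Y gives 7>1]
(B,P,W): not NE [P1→A gives 7>0; P2→R gives 8>5; P3→Y gives 7>3]
(B,Q,X): not NE [P2→R gives 6>5]
(B,Q,Y): not NE [P3→X gives 8>4]
(B,Q,Z): not NE [P1→A gives 9>7; P2→R gives 7>1; P3→X gives 8>3]
(B,Q,W): not NE [P1→C gives 9>2; P2→R gives 8>5; P3→X gives 8>4]
(B,R,X): not NE [P1→A gives 7>1; P3→W gives 8>4]
(B,R,Y): not NE [P1→A gives 8>5; P2→Q gives 7>3; P3→W gives 8>0]
(B,R,Z): not NE [P1→C gives 9>0; P3→W gives 8>0]
(B,R,W): not NE [P1→D gives 5>1]
(B,S,X): not NE [P1→C gives 8>5; P2→R gives 6>4; P3→Y gives 9>4]
(B,S,Y): not NE [P1→C gives 9>7; P2→Q gives 7>3]
(B,S,Z): not NE [P2→R gives 7>4; P3→Y gives 9>7]
(B,S,W): not NE [P1→D gives 6>1; P2→R gives 8>5; P3→Y gives 9>4]
(C,P,X): not NE [P1→B gives 9>1; P2→Q gives 6>2; P3→Z gives 9>6]
(C,P,Y): not NE [P1→B gives 9>2]
(C,P,Z): NE
(C,P,W): not NE [P1→A gives 7>4; P2→Q gives 7>4; P3→Z gives 9>0]
(C,Q,X): not NE [P1→B gives 9>3; P3→Z gives 8>3]
(C,Q,Y): not NE [P1→B gives 9>3; P2→P gives 9>7; P3→Z gives 8>2]
(C,Q,Z): not NE [P1→A gives 9>0; P2→S gives 9>1]
(C,Q,W): not NE [P3→Z gives 8>2]
(C,R,X): not NE [P1→A gives 7>5; P2→Q gives 6>3; P3→W gives 9>5]
(C,R,Y): not NE [P1→A gives 8>4; P2→P gives 9>0; P3→W gives 9>2]
(C,R,Z): not NE [P2→S gives 9>7; P3→W gives 9>7]
(C,R,W): not NE [P1→D gives 5>3; P2→Q gives 7>1]
(C,S,X): not NE [P2→Q gives 6>4; P3→Z gives 7>6]
(C,S,Y): not NE [P2→P gives 9>2]
(C,S,Z): not NE [P1→B gives 8>3]
(C,S,W): not NE [P1→D gives 6>1; P2→Q gives 7>0; P3→Z gives 7>5]
(D,P,X): not NE [P1→B gives 9>0; P2→R gives 4>2]
(D,P,Y): not NE [P1→B gives 9>4; P2→S gives 9>8; P3→X gives 9>7]
(D,P,Z): not NE [P1→C gives 10>9; P2→Q gives 8>0; P3→X gives 9>3]
(D,P,W): not NE [P1→A gives 7>3; P2→Q gives 5>2; P3→X gives 9>0]
(D,Q,X): not NE [P1→B gives 9>5; P2→R gives 4>0; P3→W gives 8>1]
(D,Q,Y): not NE [P1→B gives 9>5; P2→S gives 9>8; P3→W gives 8>3]
(D,Q,Z): not NE [P1→A gives 9>8; P3→W gives 8>6]
(D,Q,W): not NE [P1→C gives 9>2]
(D,R,X): not NE [P1→A gives 7>1; P3→W gives 5>2]
(D,R,Y): not NE [P1→A gives 8>0; P2→S gives 9>2; P3→W gives 5>3]
(D,R,Z): not NE [P1→C gives 9>7; P2→Q gives 8>2; P3→W gives 5>1]
(D,R,W): not NE [P2→Q gives 5>0]
(D,S,X): not NE [P1→C gives 8>2; P2→R gives 4>0; P3→Y gives 9>3]
(D,S,Y): not NE [P1→C gives 9>2]
(D,S,Z): not NE [P1→B gives 8>5; P2→Q gives 8>0; P3→Y gives 9>4]
(D,S,W): not NE [P2→Q gives 5>0; P3→Y gives 9>2]

PSNE = {(A,R,X), (C,P,Z)}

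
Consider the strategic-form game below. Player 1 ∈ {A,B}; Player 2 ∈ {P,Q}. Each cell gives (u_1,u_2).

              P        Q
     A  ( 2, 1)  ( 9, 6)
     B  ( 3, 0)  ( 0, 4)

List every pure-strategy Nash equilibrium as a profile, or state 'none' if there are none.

Nash profiles: (A,Q)

(A,P): not NE [P1→B gives 3>2; P2→Q gives 6>1]
(A,Q): NE
(B,P): not NE [P2→Q gives 4>0]
(B,Q): not NE [P1→A gives 9>0]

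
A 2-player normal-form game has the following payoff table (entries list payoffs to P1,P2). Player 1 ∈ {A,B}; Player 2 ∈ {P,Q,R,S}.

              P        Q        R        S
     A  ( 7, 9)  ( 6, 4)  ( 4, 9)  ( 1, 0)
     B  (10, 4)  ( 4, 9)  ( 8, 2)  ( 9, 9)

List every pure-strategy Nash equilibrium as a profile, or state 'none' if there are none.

PSNE = {(B,S)}

(A,P): not NE [P1→B gives 10>7]
(A,Q): not NE [P2→R gives 9>4]
(A,R): not NE [P1→B gives 8>4]
(A,S): not NE [P1→B gives 9>1; P2→R gives 9>0]
(B,P): not NE [P2→S gives 9>4]
(B,Q): not NE [P1→A gives 6>4]
(B,R): not NE [P2→S gives 9>2]
(B,S): NE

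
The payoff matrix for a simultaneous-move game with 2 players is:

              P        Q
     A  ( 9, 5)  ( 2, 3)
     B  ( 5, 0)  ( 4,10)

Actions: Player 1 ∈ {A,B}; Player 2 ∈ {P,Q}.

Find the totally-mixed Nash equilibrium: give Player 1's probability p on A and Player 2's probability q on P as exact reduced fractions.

(p,q) = (5/6, 1/3)

P1 indiff ⇒ q·9+(1-q)·2 = q·5+(1-q)·4 ⇒ q(4) = (1-q)(2) ⇒ q = 1/3
P2 indiff ⇒ p·5+(1-p)·0 = p·3+(1-p)·10 ⇒ p(2) = (1-p)(10) ⇒ p = 5/6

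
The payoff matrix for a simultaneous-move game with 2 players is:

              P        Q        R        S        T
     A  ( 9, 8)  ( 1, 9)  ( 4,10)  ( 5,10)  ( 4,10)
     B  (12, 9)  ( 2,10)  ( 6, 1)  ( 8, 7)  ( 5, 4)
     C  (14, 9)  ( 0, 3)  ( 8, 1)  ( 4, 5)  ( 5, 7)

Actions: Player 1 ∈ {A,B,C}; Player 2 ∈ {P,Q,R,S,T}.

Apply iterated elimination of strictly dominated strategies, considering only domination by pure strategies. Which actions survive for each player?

P1 drop A (B beats it: P:12>9 Q:2>1 R:6>4 S:8>5 T:5>4)
P2 drop R (P beats it: B:9>1 C:9>1)
P2 drop S (P beats it: B:9>7 C:9>5)
P2 drop T (P beats it: B:9>4 C:9>7)
P1→{B,C} P2→{P,Q}

IESDS → P1:{B,C} P2:{P,Q}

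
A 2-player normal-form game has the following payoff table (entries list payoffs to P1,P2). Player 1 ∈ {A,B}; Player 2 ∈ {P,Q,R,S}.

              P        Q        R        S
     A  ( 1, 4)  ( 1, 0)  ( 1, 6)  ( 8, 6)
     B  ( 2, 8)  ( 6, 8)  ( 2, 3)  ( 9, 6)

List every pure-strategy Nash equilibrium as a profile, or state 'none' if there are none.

NE set: (B,P), (B,Q)

(A,P): not NE [P1→B gives 2>1; P2→S gives 6>4]
(A,Q): not NE [P1→B gives 6>1; P2→S gives 6>0]
(A,R): not NE [P1→B gives 2>1]
(A,S): not NE [P1→B gives 9>8]
(B,P): NE
(B,Q): NE
(B,R): not NE [P2→Q gives 8>3]
(B,S): not NE [P2→Q gives 8>6]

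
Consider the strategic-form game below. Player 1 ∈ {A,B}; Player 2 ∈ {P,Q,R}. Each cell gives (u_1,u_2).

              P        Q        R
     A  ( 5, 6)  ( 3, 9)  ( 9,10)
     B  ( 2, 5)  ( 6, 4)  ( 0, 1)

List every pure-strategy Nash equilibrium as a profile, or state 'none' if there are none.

Nash profiles: (A,R)

(A,P): not NE [P2→R gives 10>6]
(A,Q): not NE [P1→B gives 6>3; P2→R gives 10>9]
(A,R): NE
(B,P): not NE [P1→A gives 5>2]
(B,Q): not NE [P2→P gives 5>4]
(B,R): not NE [P1→A gives 9>0; P2→P gives 5>1]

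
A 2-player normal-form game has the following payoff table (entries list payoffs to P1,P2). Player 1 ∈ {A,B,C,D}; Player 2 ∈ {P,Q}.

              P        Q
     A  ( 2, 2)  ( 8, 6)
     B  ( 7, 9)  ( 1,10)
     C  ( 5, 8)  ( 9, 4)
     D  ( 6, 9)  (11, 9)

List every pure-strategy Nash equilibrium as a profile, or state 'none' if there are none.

(A,P): not NE [P1→B gives 7>2; P2→Q gives 6>2]
(A,Q): not NE [P1→D gives 11>8]
(B,P): not NE [P2→Q gives 10>9]
(B,Q): not NE [P1→D gives 11>1]
(C,P): not NE [P1→B gives 7>5]
(C,Q): not NE [P1→D gives 11>9; P2→P gives 8>4]
(D,P): not NE [P1→B gives 7>6]
(D,Q): NE

Nash profiles: (D,Q)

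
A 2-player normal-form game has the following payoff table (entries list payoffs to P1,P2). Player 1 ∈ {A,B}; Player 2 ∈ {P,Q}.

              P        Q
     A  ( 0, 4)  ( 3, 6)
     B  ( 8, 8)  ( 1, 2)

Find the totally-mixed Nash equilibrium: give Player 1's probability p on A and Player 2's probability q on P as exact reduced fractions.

P1 mixes 3/4 on A; P2 mixes 1/5 on P

P1 indiff ⇒ q·0+(1-q)·3 = q·8+(1-q)·1 ⇒ q(-8) = (1-q)(-2) ⇒ q = 1/5
P2 indiff ⇒ p·4+(1-p)·8 = p·6+(1-p)·2 ⇒ p(-2) = (1-p)(-6) ⇒ p = 3/4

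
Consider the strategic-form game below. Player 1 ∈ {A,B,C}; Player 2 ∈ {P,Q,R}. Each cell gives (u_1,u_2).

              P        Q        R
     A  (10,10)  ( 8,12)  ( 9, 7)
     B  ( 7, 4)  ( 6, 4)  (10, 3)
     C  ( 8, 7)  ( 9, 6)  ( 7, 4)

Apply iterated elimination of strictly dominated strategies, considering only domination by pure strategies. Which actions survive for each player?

P2 drop R (P beats it: A:10>7 B:4>3 C:7>4)
P1 drop B (A beats it: P:10>7 Q:8>6)
P1→{A,C} P2→{P,Q}

Survivors P1:{A,C} P2:{P,Q}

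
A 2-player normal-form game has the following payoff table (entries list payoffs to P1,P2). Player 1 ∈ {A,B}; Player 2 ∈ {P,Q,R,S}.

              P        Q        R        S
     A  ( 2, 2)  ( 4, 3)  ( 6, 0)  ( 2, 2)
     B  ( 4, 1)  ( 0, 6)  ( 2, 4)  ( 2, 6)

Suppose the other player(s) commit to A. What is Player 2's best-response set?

u_2(P vs A) = 2
u_2(Q vs A) = 3
u_2(R vs A) = 0
u_2(S vs A) = 2
max payoff 3 at {Q}

BR_2 = {Q}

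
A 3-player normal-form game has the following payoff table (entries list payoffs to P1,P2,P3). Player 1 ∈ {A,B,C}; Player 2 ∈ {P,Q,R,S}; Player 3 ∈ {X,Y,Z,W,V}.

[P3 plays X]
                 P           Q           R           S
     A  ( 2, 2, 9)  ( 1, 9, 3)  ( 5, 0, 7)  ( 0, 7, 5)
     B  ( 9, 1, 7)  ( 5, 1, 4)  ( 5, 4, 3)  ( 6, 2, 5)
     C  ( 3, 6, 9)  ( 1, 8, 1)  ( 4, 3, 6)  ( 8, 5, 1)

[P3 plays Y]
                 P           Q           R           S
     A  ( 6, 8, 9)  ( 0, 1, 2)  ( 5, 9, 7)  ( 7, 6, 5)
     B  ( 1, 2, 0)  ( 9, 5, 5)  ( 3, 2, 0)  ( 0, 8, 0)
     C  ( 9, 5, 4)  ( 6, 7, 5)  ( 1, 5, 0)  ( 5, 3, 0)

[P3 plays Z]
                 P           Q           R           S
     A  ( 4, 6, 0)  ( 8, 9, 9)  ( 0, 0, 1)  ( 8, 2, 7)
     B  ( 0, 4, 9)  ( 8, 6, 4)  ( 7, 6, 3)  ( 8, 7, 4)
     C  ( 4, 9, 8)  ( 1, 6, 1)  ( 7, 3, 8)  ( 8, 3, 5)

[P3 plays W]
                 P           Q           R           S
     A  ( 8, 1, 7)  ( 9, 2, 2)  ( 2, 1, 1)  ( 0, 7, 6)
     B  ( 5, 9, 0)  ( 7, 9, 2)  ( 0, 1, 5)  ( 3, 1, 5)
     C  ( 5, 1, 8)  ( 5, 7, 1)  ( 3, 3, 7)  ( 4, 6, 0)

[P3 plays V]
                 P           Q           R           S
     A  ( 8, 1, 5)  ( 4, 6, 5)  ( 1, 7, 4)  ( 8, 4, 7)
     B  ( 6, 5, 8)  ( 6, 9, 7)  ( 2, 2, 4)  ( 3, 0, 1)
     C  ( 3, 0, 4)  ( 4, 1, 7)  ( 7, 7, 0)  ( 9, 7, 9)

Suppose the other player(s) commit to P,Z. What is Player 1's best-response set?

argmax u_1 = {A,C}

u_1(A vs P,Z) = 4
u_1(B vs P,Z) = 0
u_1(C vs P,Z) = 4
max payoff 4 at {A,C}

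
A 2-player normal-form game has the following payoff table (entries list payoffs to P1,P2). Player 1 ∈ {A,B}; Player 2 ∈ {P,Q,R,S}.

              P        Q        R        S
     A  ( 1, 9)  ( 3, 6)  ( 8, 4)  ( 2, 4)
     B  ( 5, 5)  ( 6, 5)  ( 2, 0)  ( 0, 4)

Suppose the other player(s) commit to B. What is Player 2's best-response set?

u_2(P vs B) = 5
u_2(Q vs B) = 5
u_2(R vs B) = 0
u_2(S vs B) = 4
max payoff 5 at {P,Q}

argmax u_2 = {P,Q}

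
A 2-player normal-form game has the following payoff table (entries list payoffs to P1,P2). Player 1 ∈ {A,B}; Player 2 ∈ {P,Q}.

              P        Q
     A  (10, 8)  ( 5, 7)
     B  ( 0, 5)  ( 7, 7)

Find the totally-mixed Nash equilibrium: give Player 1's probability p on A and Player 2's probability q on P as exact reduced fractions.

P1 indiff ⇒ q·10+(1-q)·5 = q·0+(1-q)·7 ⇒ q(10) = (1-q)(2) ⇒ q = 1/6
P2 indiff ⇒ p·8+(1-p)·5 = p·7+(1-p)·7 ⇒ p(1) = (1-p)(2) ⇒ p = 2/3

(p,q) = (2/3, 1/6)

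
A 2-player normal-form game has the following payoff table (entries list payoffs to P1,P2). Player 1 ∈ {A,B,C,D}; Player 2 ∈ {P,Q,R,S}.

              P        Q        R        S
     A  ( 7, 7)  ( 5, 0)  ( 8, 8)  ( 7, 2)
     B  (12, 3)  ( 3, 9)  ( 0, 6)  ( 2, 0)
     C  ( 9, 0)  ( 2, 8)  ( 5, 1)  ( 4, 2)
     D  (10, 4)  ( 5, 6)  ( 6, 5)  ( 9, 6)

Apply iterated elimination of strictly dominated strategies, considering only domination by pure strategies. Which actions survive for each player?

P1 drop C (D beats it: P:10>9 Q:5>2 R:6>5 S:9>4)
P2 drop P (R beats it: A:8>7 B:6>3 D:5>4)
P1 drop B (A beats it: Q:5>3 R:8>0 S:7>2)
P1→{A,D} P2→{Q,R,S}

IESDS → P1:{A,D} P2:{Q,R,S}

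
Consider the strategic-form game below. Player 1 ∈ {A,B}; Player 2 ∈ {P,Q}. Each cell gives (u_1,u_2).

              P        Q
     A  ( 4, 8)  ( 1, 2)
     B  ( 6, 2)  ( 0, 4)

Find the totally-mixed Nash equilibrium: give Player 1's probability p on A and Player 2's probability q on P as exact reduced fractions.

(p,q) = (1/4, 1/3)

P1 indiff ⇒ q·4+(1-q)·1 = q·6+(1-q)·0 ⇒ q(-2) = (1-q)(-1) ⇒ q = 1/3
P2 indiff ⇒ p·8+(1-p)·2 = p·2+(1-p)·4 ⇒ p(6) = (1-p)(2) ⇒ p = 1/4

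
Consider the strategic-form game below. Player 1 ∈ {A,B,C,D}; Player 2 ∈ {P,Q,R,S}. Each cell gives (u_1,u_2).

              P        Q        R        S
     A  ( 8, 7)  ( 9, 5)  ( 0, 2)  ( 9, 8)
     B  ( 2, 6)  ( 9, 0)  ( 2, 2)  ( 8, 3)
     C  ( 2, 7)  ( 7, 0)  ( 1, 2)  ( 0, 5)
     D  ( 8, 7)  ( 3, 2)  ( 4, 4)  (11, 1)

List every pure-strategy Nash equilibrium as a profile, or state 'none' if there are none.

(A,P): not NE [P2→S gives 8>7]
(A,Q): not NE [P2→S gives 8>5]
(A,R): not NE [P1→D gives 4>0; P2→S gives 8>2]
(A,S): not NE [P1→D gives 11>9]
(B,P): not NE [P1→D gives 8>2]
(B,Q): not NE [P2→P gives 6>0]
(B,R): not NE [P1→D gives 4>2; P2→P gives 6>2]
(B,S): not NE [P1→D gives 11>8; P2→P gives 6>3]
(C,P): not NE [P1→D gives 8>2]
(C,Q): not NE [P1→B gives 9>7; P2→P gives 7>0]
(C,R): not NE [P1→D gives 4>1; P2→P gives 7>2]
(C,S): not NE [P1→D gives 11>0; P2→P gives 7>5]
(D,P): NE
(D,Q): not NE [P1→B gives 9>3; P2→P gives 7>2]
(D,R): not NE [P2→P gives 7>4]
(D,S): not NE [P2→P gives 7>1]

PSNE = {(D,P)}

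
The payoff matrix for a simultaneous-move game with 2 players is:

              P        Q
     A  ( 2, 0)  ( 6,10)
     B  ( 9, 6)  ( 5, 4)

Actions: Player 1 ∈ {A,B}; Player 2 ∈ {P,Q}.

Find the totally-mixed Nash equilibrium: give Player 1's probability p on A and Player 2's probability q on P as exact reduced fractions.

p=1/6, q=1/8

P1 indiff ⇒ q·2+(1-q)·6 = q·9+(1-q)·5 ⇒ q(-7) = (1-q)(-1) ⇒ q = 1/8
P2 indiff ⇒ p·0+(1-p)·6 = p·10+(1-p)·4 ⇒ p(-10) = (1-p)(-2) ⇒ p = 1/6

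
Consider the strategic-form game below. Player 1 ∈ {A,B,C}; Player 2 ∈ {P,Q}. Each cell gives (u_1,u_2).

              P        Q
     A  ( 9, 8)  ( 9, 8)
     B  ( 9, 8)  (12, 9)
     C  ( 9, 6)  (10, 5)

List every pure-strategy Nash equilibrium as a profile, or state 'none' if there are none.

(A,P): NE
(A,Q): not NE [P1→B gives 12>9]
(B,P): not NE [P2→Q gives 9>8]
(B,Q): NE
(C,P): NE
(C,Q): not NE [P1→B gives 12>10; P2→P gives 6>5]

PSNE = {(A,P), (B,Q), (C,P)}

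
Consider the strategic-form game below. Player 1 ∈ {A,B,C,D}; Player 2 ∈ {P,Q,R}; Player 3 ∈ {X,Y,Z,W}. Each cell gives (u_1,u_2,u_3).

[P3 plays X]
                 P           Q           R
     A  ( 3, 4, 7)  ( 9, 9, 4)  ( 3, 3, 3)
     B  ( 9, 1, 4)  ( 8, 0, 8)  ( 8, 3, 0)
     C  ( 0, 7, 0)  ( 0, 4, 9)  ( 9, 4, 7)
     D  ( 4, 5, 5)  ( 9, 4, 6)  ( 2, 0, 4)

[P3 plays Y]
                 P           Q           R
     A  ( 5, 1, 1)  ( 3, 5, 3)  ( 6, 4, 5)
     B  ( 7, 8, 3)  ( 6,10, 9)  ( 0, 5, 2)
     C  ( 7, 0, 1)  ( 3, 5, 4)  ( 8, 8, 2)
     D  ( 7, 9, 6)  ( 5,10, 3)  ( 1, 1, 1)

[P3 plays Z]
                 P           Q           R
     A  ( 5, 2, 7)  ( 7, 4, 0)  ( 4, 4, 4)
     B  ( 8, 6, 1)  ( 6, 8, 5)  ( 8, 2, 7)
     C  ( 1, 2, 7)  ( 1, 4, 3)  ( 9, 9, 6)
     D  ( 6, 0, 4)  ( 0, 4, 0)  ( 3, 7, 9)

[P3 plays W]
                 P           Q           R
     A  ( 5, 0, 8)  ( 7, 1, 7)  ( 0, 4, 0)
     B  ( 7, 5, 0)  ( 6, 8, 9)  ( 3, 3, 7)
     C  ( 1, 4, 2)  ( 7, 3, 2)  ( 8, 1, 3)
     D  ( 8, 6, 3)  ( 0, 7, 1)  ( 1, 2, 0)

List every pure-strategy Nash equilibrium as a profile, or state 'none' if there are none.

(A,P,X): not NE [P1→B gives 9>3; P2→Q gives 9>4; P3→W gives 8>7]
(A,P,Y): not NE [P1→D gives 7>5; P2→Q gives 5>1; P3→W gives 8>1]
(A,P,Z): not NE [P1→B gives 8>5; P2→R gives 4>2; P3→W gives 8>7]
(A,P,W): not NE [P1→D gives 8>5; P2→R gives 4>0]
(A,Q,X): not NE [P3→W gives 7>4]
(A,Q,Y): not NE [P1→B gives 6>3; P3→W gives 7>3]
(A,Q,Z): not NE [P3→W gives 7>0]
(A,Q,W): not NE [P2→R gives 4>1]
(A,R,X): not NE [P1→C gives 9>3; P2→Q gives 9>3; P3→Y gives 5>3]
(A,R,Y): not NE [P1→C gives 8>6; P2→Q gives 5>4]
(A,R,Z): not NE [P1→C gives 9>4; P3→Y gives 5>4]
(A,R,W): not NE [P1→C gives 8>0; P3→Y gives 5>0]
(B,P,X): not NE [P2→R gives 3>1]
(B,P,Y): not NE [P2→Q gives 10>8; P3→X gives 4>3]
(B,P,Z): not NE [P2→Q gives 8>6; P3→X gives 4>1]
(B,P,W): not NE [P1→D gives 8>7; P2→Q gives 8>5; P3→X gives 4>0]
(B,Q,X): not NE [P1→D gives 9>8; P2→R gives 3>0; P3→W gives 9>8]
(B,Q,Y): NE
(B,Q,Z): not NE [P1→A gives 7>6; P3→W gives 9>5]
(B,Q,W): not NE [P1→C gives 7>6]
(B,R,X): not NE [P1→C gives 9>8; P3→W gives 7>0]
(B,R,Y): not NE [P1→C gives 8>0; P2→Q gives 10>5; P3→W gives 7>2]
(B,R,Z): not NE [P1→C gives 9>8; P2→Q gives 8>2]
(B,R,W): not NE [P1→C gives 8>3; P2→Q gives 8>3]
(C,P,X): not NE [P1→B gives 9>0; P3→Z gives 7>0]
(C,P,Y): not NE [P2→R gives 8>0; P3→Z gives 7>1]
(C,P,Z): not NE [P1→B gives 8>1; P2→R gives 9>2]
(C,P,W): not NE [P1→D gives 8>1; P3→Z gives 7>2]
(C,Q,X): not NE [P1→D gives 9>0; P2→P gives 7>4]
(C,Q,Y): not NE [P1→B gives 6>3; P2→R gives 8>5; P3→X gives 9>4]
(C,Q,Z): not NE [P1→A gives 7>1; P2→R gives 9>4; P3→X gives 9>3]
(C,Q,W): not NE [P2→P gives 4>3; P3→X gives 9>2]
(C,R,X): not NE [P2→P gives 7>4]
(C,R,Y): not NE [P3→X gives 7>2]
(C,R,Z): not NE [P3→X gives 7>6]
(C,R,W): not NE [P2→P gives 4>1; P3→X gives 7>3]
(D,P,X): not NE [P1→B gives 9>4; P3→Y gives 6>5]
(D,P,Y): not NE [P2→Q gives 10>9]
(D,P,Z): not NE [P1→B gives 8>6; P2→R gives 7>0; P3→Y gives 6>4]
(D,P,W): not NE [P2→Q gives 7>6; P3→Y gives 6>3]
(D,Q,X): not NE [P2→P gives 5>4]
(D,Q,Y): not NE [P1→B gives 6>5; P3→X gives 6>3]
(D,Q,Z): not NE [P1→A gives 7>0; P2→R gives 7>4; P3→X gives 6>0]
(D,Q,W): not NE [P1→C gives 7>0; P3→X gives 6>1]
(D,R,X): not NE [P1→C gives 9>2; P2→P gives 5>0; P3→Z gives 9>4]
(D,R,Y): not NE [P1→C gives 8>1; P2→Q gives 10>1; P3→Z gives 9>1]
(D,R,Z): not NE [P1→C gives 9>3]
(D,R,W): not NE [P1→C gives 8>1; P2→Q gives 7>2; P3→Z gives 9>0]

Nash profiles: (B,Q,Y)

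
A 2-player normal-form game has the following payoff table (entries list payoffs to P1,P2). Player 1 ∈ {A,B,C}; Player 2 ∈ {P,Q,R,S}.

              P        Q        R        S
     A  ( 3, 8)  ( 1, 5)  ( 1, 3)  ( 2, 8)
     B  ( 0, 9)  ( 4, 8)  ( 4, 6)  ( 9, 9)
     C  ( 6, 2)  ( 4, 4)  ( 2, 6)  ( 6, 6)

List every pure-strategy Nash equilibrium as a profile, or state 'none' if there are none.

(A,P): not NE [P1→C gives 6>3]
(A,Q): not NE [P1→C gives 4>1; P2→S gives 8>5]
(A,R): not NE [P1→B gives 4>1; P2→S gives 8>3]
(A,S): not NE [P1→B gives 9>2]
(B,P): not NE [P1→C gives 6>0]
(B,Q): not NE [P2→S gives 9>8]
(B,R): not NE [P2→S gives 9>6]
(B,S): NE
(C,P): not NE [P2→S gives 6>2]
(C,Q): not NE [P2→S gives 6>4]
(C,R): not NE [P1→B gives 4>2]
(C,S): not NE [P1→B gives 9>6]

NE set: (B,S)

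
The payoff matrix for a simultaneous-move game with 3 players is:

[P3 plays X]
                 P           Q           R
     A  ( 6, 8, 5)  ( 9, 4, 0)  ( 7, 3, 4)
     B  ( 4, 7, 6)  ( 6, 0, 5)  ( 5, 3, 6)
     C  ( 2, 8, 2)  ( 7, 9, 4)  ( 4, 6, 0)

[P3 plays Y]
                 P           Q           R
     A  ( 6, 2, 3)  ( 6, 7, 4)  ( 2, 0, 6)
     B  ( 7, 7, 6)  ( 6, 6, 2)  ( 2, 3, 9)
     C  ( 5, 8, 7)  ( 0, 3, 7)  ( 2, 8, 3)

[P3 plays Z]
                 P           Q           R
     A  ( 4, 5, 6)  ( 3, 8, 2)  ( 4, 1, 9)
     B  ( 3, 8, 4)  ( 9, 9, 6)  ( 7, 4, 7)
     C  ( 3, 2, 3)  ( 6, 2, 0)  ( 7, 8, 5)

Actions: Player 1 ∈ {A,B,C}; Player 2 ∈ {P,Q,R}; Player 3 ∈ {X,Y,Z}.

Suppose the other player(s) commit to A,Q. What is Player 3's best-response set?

argmax u_3 = {Y}

u_3(X vs A,Q) = 0
u_3(Y vs A,Q) = 4
u_3(Z vs A,Q) = 2
max payoff 4 at {Y}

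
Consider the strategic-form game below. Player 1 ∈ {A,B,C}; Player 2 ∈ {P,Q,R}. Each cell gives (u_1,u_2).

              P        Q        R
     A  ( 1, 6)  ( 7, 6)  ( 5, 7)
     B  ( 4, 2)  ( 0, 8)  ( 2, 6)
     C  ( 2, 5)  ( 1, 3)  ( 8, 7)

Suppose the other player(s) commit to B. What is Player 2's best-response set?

u_2(P vs B) = 2
u_2(Q vs B) = 8
u_2(R vs B) = 6
max payoff 8 at {Q}

P2 best: {Q}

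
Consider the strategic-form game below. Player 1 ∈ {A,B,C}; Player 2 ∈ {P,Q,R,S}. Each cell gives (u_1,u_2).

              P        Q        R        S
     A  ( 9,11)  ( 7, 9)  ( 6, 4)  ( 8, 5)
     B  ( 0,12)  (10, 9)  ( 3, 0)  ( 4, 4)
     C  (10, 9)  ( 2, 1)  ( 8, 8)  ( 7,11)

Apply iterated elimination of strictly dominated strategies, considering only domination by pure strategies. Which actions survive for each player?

Remaining: P1:{A,C} P2:{P,S}

P2 drop Q (P beats it: A:11>9 B:12>9 C:9>1)
P1 drop B (A beats it: P:9>0 R:6>3 S:8>4)
P2 drop R (P beats it: A:11>4 C:9>8)
P1→{A,C} P2→{P,S}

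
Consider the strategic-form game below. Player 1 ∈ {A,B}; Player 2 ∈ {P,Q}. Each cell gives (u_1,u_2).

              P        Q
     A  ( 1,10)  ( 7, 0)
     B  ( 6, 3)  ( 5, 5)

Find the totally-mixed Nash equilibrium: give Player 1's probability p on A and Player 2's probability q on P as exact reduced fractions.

P1 mixes 1/6 on A; P2 mixes 2/7 on P

P1 indiff ⇒ q·1+(1-q)·7 = q·6+(1-q)·5 ⇒ q(-5) = (1-q)(-2) ⇒ q = 2/7
P2 indiff ⇒ p·10+(1-p)·3 = p·0+(1-p)·5 ⇒ p(10) = (1-p)(2) ⇒ p = 1/6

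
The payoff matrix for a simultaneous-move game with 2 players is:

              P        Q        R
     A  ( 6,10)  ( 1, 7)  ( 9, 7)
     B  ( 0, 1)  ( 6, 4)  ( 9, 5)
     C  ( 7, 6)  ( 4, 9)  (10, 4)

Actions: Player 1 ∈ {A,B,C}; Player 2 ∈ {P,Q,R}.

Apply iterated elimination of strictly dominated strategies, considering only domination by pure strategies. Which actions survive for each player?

P1 drop A (C beats it: P:7>6 Q:4>1 R:10>9)
P2 drop P (Q beats it: B:4>1 C:9>6)
P1→{B,C} P2→{Q,R}

IESDS → P1:{B,C} P2:{Q,R}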